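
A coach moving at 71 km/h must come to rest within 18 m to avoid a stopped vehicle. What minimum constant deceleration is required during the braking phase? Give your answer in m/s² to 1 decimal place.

71 km/h ÷ 3.6 = 19.7222 m/s.
v² = 2a·d ⇒ a = v²/(2d) = 19.7222² / (2 × 18.000) = 388.965 / 36.000 = 10.8046 m/s².

Required deceleration ≈ 10.8 m/s²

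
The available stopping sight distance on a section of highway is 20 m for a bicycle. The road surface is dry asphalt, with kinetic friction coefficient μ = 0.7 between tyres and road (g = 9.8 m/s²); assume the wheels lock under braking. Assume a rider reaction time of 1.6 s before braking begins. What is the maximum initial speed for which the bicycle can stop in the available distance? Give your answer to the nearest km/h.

Maximum speed ≈ 32 km/h

a = μg = 0.7 × 9.8 = 6.860 m/s².
Stopping distance: v·t_r + v²/(2a) = 20 with t_r = 1.6 s and a = 6.860 m/s².
So v² + 21.952 v − 274.40 = 0.
Positive root: v = −a·t_r + √((a·t_r)² + 2a·d) = −10.976 + √(120.473 + 274.40) = 8.8954 m/s.
8.8954 m/s × 3.6 = 32.023 km/h.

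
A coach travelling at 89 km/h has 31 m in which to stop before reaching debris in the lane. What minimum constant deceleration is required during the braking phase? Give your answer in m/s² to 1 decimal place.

Required deceleration ≈ 9.9 m/s²

89 km/h ÷ 3.6 = 24.7222 m/s.
v² = 2a·d ⇒ a = v²/(2d) = 24.7222² / (2 × 31.000) = 611.187 / 62.000 = 9.8579 m/s².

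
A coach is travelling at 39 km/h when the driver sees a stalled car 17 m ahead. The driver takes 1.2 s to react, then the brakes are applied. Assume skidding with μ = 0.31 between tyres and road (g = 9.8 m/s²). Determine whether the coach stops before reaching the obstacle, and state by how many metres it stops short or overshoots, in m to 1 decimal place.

39 km/h ÷ 3.6 = 10.8333 m/s.
a = μg = 0.31 × 9.8 = 3.038 m/s².
Reaction distance = 10.8333 × 1.2 = 13.000 m.
Braking distance = v²/(2a) = 117.360 / 6.076 = 19.315 m.
Total stopping distance = 13.000 + 19.315 = 32.315 m, vs 17 m available — it cannot stop in time and overshoots by 32.315 − 17 = 15.315 m.

No — it overshoots by 15.3 m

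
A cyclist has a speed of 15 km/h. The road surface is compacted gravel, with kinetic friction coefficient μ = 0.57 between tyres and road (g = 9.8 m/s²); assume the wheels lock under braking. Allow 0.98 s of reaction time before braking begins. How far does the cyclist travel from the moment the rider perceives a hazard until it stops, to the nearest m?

Total stopping distance ≈ 6 m

15 km/h ÷ 3.6 = 4.1667 m/s.
a = μg = 0.57 × 9.8 = 5.586 m/s².
Reaction distance = v·t_r = 4.1667 × 0.98 = 4.083 m.
Braking distance = v²/(2a) = 4.1667² / (2 × 5.586) = 17.361 / 11.172 = 1.554 m.
Total = 4.083 + 1.554 = 5.637 m.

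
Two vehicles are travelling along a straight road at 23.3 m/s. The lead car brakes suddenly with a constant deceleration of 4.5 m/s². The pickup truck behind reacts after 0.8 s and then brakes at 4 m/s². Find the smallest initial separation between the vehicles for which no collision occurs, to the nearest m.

Leader travels v²/(2a_L) = 542.890 / 9.000 = 60.321 m before stopping.
Follower covers v·t_r = 23.3000 × 0.8 = 18.640 m while reacting, then v²/(2a_F) = 542.890 / 8.000 = 67.861 m while braking, for a total of 18.640 + 67.861 = 86.501 m.
Since a_F ≤ a_L and the follower starts braking later, the follower is never slower than the leader, so the closest approach is when both have stopped.
Minimum gap = 86.501 − 60.321 = 26.180 m.

Minimum gap ≈ 26 m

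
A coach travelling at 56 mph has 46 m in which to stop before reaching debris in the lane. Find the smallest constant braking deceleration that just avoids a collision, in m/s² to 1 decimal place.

Required deceleration ≈ 6.8 m/s²

56 mph × 0.44704 = 25.0342 m/s.
v² = 2a·d ⇒ a = v²/(2d) = 25.0342² / (2 × 46.000) = 626.711 / 92.000 = 6.8121 m/s².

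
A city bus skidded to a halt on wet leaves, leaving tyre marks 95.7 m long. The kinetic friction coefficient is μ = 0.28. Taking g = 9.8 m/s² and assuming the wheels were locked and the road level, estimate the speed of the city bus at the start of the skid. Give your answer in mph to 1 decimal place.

Initial speed ≈ 51.3 mph

Deceleration a = μg = 0.28 × 9.8 = 2.744 m/s².
v = √(2a·d) = √(2 × 2.744 × 95.7) = √525.202 = 22.9173 m/s.
= 22.9173 ÷ 0.44704 = 51.265 mph.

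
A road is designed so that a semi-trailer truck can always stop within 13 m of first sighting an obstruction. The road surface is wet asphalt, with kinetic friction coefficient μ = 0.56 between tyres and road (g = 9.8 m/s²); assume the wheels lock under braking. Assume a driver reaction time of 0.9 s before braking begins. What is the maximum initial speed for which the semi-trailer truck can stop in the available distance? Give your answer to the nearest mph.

a = μg = 0.56 × 9.8 = 5.488 m/s².
Stopping distance: v·t_r + v²/(2a) = 13 with t_r = 0.9 s and a = 5.488 m/s².
So v² + 9.878 v − 142.69 = 0.
Positive root: v = −a·t_r + √((a·t_r)² + 2a·d) = −4.939 + √(24.394 + 142.69) = 7.9871 m/s.
7.9871 m/s ÷ 0.44704 = 17.867 mph.

Maximum speed ≈ 18 mph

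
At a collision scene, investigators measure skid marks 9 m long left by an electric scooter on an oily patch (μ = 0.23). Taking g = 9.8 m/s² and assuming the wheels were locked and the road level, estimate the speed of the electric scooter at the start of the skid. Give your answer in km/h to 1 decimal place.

Deceleration a = μg = 0.23 × 9.8 = 2.254 m/s².
v = √(2a·d) = √(2 × 2.254 × 9) = √40.572 = 6.3696 m/s.
= 6.3696 × 3.6 = 22.931 km/h.

Initial speed ≈ 22.9 km/h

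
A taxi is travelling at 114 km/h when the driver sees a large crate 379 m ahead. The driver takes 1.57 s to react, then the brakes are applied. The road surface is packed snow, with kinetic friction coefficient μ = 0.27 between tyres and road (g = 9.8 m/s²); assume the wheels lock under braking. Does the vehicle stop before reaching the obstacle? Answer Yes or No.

114 km/h ÷ 3.6 = 31.6667 m/s.
a = μg = 0.27 × 9.8 = 2.646 m/s².
Reaction distance = 31.6667 × 1.57 = 49.717 m.
Braking distance = v²/(2a) = 1002.780 / 5.292 = 189.490 m.
Total stopping distance = 49.717 + 189.490 = 239.207 m, vs 379 m available — it stops with 379 − 239.207 = 139.793 m to spare.

Yes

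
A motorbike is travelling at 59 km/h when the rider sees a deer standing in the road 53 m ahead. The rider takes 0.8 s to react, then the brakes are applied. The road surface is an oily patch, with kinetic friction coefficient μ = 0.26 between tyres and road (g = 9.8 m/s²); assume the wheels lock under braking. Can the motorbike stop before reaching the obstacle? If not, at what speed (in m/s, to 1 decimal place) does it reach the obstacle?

No — it strikes the obstacle at 8.1 m/s

59 km/h ÷ 3.6 = 16.3889 m/s.
a = μg = 0.26 × 9.8 = 2.548 m/s².
Reaction distance = 16.3889 × 0.8 = 13.111 m.
Braking distance needed to stop: v²/(2a) = 268.596 / 5.096 = 52.707 m, so total needed = 13.111 + 52.707 = 65.818 m > 53 m — it cannot stop.
Distance remaining when braking begins: 53 − 13.111 = 39.889 m.
v² = v₀² − 2a·d = 268.596 − 2 × 2.548 × 39.889 = 65.322 m²/s².
v = √65.322 = 8.082 m/s.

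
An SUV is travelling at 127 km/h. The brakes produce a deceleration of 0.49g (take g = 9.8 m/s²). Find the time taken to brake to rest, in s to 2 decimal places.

127 km/h ÷ 3.6 = 35.2778 m/s.
a = 0.49 × 9.8 = 4.802 m/s².
Braking time = v/a = 35.2778 / 4.802 = 7.346 s.

Braking time ≈ 7.35 s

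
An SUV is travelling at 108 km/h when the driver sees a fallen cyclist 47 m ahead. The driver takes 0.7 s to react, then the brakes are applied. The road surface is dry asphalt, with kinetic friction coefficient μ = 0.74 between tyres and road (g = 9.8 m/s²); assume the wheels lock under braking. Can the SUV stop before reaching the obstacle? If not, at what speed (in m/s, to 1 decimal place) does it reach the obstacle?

No — it strikes the obstacle at 22.9 m/s

108 km/h ÷ 3.6 = 30.0000 m/s.
a = μg = 0.74 × 9.8 = 7.252 m/s².
Reaction distance = 30.0000 × 0.7 = 21.000 m.
Braking distance needed to stop: v²/(2a) = 900.000 / 14.504 = 62.052 m, so total needed = 21.000 + 62.052 = 83.052 m > 47 m — it cannot stop.
Distance remaining when braking begins: 47 − 21.000 = 26.000 m.
v² = v₀² − 2a·d = 900.000 − 2 × 7.252 × 26.000 = 522.896 m²/s².
v = √522.896 = 22.867 m/s.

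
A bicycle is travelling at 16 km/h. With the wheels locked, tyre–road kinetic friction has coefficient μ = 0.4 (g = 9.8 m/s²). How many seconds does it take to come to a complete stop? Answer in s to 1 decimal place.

16 km/h ÷ 3.6 = 4.4444 m/s.
a = μg = 0.4 × 9.8 = 3.920 m/s².
Braking time = v/a = 4.4444 / 3.920 = 1.134 s.

Braking time ≈ 1.1 s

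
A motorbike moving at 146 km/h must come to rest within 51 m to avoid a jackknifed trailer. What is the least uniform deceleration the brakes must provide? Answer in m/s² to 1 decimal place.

Required deceleration ≈ 16.1 m/s²

146 km/h ÷ 3.6 = 40.5556 m/s.
v² = 2a·d ⇒ a = v²/(2d) = 40.5556² / (2 × 51.000) = 1644.757 / 102.000 = 16.1251 m/s².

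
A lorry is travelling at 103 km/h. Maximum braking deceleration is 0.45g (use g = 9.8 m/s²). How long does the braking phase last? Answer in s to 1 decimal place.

103 km/h ÷ 3.6 = 28.6111 m/s.
a = 0.45 × 9.8 = 4.410 m/s².
Braking time = v/a = 28.6111 / 4.410 = 6.488 s.

Braking time ≈ 6.5 s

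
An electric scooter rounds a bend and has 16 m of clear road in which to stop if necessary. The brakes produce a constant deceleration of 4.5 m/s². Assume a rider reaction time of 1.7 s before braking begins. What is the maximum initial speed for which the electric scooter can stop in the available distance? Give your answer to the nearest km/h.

Maximum speed ≈ 24 km/h

Stopping distance: v·t_r + v²/(2a) = 16 with t_r = 1.7 s and a = 4.500 m/s².
So v² + 15.300 v − 144.00 = 0.
Positive root: v = −a·t_r + √((a·t_r)² + 2a·d) = −7.650 + √(58.523 + 144.00) = 6.5811 m/s.
6.5811 m/s × 3.6 = 23.692 km/h.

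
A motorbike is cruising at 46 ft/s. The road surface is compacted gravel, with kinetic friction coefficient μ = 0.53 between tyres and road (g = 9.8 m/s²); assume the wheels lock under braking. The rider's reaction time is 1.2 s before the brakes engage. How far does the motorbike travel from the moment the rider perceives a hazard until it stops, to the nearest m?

Total stopping distance ≈ 36 m

46 ft/s × 0.3048 = 14.0208 m/s.
a = μg = 0.53 × 9.8 = 5.194 m/s².
Reaction distance = v·t_r = 14.0208 × 1.2 = 16.825 m.
Braking distance = v²/(2a) = 14.0208² / (2 × 5.194) = 196.583 / 10.388 = 18.924 m.
Total = 16.825 + 18.924 = 35.749 m.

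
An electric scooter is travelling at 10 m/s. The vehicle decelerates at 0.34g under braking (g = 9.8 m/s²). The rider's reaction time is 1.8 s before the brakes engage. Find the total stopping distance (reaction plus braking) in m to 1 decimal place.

a = 0.34 × 9.8 = 3.332 m/s².
Reaction distance = v·t_r = 10.0000 × 1.8 = 18.000 m.
Braking distance = v²/(2a) = 10.0000² / (2 × 3.332) = 100.000 / 6.664 = 15.006 m.
Total = 18.000 + 15.006 = 33.006 m.

Total stopping distance ≈ 33.0 m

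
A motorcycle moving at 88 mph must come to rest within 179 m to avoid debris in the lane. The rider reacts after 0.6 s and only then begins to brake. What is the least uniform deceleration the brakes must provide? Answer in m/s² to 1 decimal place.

Required deceleration ≈ 5.0 m/s²

88 mph × 0.44704 = 39.3395 m/s.
Distance covered during reaction = 39.3395 × 0.6 = 23.604 m.
Distance available for braking: 179 − 23.604 = 155.396 m.
v² = 2a·d ⇒ a = v²/(2d) = 39.3395² / (2 × 155.396) = 1547.596 / 310.792 = 4.9795 m/s².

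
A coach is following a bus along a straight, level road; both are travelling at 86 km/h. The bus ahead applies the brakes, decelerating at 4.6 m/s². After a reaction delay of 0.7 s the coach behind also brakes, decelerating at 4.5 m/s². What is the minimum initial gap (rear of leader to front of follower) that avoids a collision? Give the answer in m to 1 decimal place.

86 km/h ÷ 3.6 = 23.8889 m/s.
Leader travels v²/(2a_L) = 570.680 / 9.200 = 62.030 m before stopping.
Follower covers v·t_r = 23.8889 × 0.7 = 16.722 m while reacting, then v²/(2a_F) = 570.680 / 9.000 = 63.409 m while braking, for a total of 16.722 + 63.409 = 80.131 m.
Since a_F ≤ a_L and the follower starts braking later, the follower is never slower than the leader, so the closest approach is when both have stopped.
Minimum gap = 80.131 − 62.030 = 18.101 m.

Minimum gap ≈ 18.1 m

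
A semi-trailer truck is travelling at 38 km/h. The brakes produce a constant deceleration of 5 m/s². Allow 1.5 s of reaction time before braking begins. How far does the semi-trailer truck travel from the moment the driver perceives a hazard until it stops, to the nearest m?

38 km/h ÷ 3.6 = 10.5556 m/s.
Reaction distance = v·t_r = 10.5556 × 1.5 = 15.833 m.
Braking distance = v²/(2a) = 10.5556² / (2 × 5.000) = 111.421 / 10.000 = 11.142 m.
Total = 15.833 + 11.142 = 26.975 m.

Total stopping distance ≈ 27 m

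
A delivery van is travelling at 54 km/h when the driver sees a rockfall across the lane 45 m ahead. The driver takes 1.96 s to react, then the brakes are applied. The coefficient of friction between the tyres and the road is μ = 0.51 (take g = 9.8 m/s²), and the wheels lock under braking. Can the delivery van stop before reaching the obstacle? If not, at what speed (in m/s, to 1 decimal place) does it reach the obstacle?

No — it strikes the obstacle at 8.3 m/s

54 km/h ÷ 3.6 = 15.0000 m/s.
a = μg = 0.51 × 9.8 = 4.998 m/s².
Reaction distance = 15.0000 × 1.96 = 29.400 m.
Braking distance needed to stop: v²/(2a) = 225.000 / 9.996 = 22.509 m, so total needed = 29.400 + 22.509 = 51.909 m > 45 m — it cannot stop.
Distance remaining when braking begins: 45 − 29.400 = 15.600 m.
v² = v₀² − 2a·d = 225.000 − 2 × 4.998 × 15.600 = 69.062 m²/s².
v = √69.062 = 8.310 m/s.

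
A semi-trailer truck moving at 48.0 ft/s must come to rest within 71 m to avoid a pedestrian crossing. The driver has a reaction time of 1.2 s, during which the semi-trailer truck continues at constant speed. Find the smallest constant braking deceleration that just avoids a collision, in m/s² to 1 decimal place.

Required deceleration ≈ 2.0 m/s²

48 ft/s × 0.3048 = 14.6304 m/s.
Distance covered during reaction = 14.6304 × 1.2 = 17.556 m.
Distance available for braking: 71 − 17.556 = 53.444 m.
v² = 2a·d ⇒ a = v²/(2d) = 14.6304² / (2 × 53.444) = 214.049 / 106.888 = 2.0026 m/s².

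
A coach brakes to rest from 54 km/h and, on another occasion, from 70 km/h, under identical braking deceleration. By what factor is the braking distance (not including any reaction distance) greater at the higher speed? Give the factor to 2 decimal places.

Factor ≈ 1.68

Braking distance d = v²/(2a), so with a fixed, d ∝ v².
Factor = (70/54)² = 1.2963² = 1.6804.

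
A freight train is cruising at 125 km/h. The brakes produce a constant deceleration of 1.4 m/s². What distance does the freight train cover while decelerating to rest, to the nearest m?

125 km/h ÷ 3.6 = 34.7222 m/s.
Braking distance = v²/(2a) = 34.7222² / (2 × 1.400) = 1205.631 / 2.800 = 430.583 m.

Braking distance ≈ 431 m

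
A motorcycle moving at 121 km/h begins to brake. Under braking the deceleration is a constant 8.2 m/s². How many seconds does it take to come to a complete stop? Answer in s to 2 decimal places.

121 km/h ÷ 3.6 = 33.6111 m/s.
Braking time = v/a = 33.6111 / 8.200 = 4.099 s.

Braking time ≈ 4.10 s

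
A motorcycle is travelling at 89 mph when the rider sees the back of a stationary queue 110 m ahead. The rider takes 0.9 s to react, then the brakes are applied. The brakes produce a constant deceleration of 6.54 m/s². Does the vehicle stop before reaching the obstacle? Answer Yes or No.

89 mph × 0.44704 = 39.7866 m/s.
Reaction distance = 39.7866 × 0.9 = 35.808 m.
Braking distance = v²/(2a) = 1582.974 / 13.080 = 121.022 m.
Total stopping distance = 35.808 + 121.022 = 156.830 m, vs 110 m available — it cannot stop in time and overshoots by 156.830 − 110 = 46.830 m.

No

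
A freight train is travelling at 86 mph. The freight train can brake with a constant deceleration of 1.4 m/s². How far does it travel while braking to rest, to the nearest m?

86 mph × 0.44704 = 38.4454 m/s.
Braking distance = v²/(2a) = 38.4454² / (2 × 1.400) = 1478.049 / 2.800 = 527.875 m.

Braking distance ≈ 528 m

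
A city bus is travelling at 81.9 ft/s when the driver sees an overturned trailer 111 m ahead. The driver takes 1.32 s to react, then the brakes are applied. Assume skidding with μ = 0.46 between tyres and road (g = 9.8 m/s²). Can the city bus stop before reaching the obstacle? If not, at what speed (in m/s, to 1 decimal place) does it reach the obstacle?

Yes — it stops about 8.9 m short of the obstacle, so it never reaches it

81.9 ft/s × 0.3048 = 24.9631 m/s.
a = μg = 0.46 × 9.8 = 4.508 m/s².
Reaction distance = 24.9631 × 1.32 = 32.951 m.
Braking distance = v²/(2a) = 623.156 / 9.016 = 69.117 m.
Total stopping distance = 32.951 + 69.117 = 102.068 m, vs 111 m available — it stops with 111 − 102.068 = 8.932 m to spare.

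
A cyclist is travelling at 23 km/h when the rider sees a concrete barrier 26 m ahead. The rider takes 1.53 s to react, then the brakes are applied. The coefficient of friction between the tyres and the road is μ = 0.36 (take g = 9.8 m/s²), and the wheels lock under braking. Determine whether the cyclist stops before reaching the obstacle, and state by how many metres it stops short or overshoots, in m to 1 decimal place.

23 km/h ÷ 3.6 = 6.3889 m/s.
a = μg = 0.36 × 9.8 = 3.528 m/s².
Reaction distance = 6.3889 × 1.53 = 9.775 m.
Braking distance = v²/(2a) = 40.818 / 7.056 = 5.785 m.
Total stopping distance = 9.775 + 5.785 = 15.560 m, vs 26 m available — it stops with 26 − 15.560 = 10.440 m to spare.

Yes — it stops 10.4 m short of the obstacle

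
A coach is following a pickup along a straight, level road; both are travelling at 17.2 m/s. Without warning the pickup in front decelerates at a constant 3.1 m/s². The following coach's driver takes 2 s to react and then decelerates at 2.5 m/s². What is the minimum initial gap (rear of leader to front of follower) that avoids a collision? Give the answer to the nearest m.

Minimum gap ≈ 46 m

Leader travels v²/(2a_L) = 295.840 / 6.200 = 47.716 m before stopping.
Follower covers v·t_r = 17.2000 × 2 = 34.400 m while reacting, then v²/(2a_F) = 295.840 / 5.000 = 59.168 m while braking, for a total of 34.400 + 59.168 = 93.568 m.
Since a_F ≤ a_L and the follower starts braking later, the follower is never slower than the leader, so the closest approach is when both have stopped.
Minimum gap = 93.568 − 47.716 = 45.852 m.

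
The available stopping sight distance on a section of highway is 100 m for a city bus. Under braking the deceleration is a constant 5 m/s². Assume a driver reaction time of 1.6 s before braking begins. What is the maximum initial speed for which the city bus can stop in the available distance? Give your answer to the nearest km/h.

Maximum speed ≈ 89 km/h

Stopping distance: v·t_r + v²/(2a) = 100 with t_r = 1.6 s and a = 5.000 m/s².
So v² + 16.000 v − 1000.00 = 0.
Positive root: v = −a·t_r + √((a·t_r)² + 2a·d) = −8.000 + √(64.000 + 1000.00) = 24.6190 m/s.
24.6190 m/s × 3.6 = 88.628 km/h.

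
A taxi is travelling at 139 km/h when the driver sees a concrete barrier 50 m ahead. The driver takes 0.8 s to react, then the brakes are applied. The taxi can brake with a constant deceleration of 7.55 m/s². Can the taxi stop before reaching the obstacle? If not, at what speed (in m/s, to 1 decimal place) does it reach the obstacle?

139 km/h ÷ 3.6 = 38.6111 m/s.
Reaction distance = 38.6111 × 0.8 = 30.889 m.
Braking distance needed to stop: v²/(2a) = 1490.817 / 15.100 = 98.730 m, so total needed = 30.889 + 98.730 = 129.619 m > 50 m — it cannot stop.
Distance remaining when braking begins: 50 − 30.889 = 19.111 m.
v² = v₀² − 2a·d = 1490.817 − 2 × 7.550 × 19.111 = 1202.241 m²/s².
v = √1202.241 = 34.673 m/s.

No — it strikes the obstacle at 34.7 m/s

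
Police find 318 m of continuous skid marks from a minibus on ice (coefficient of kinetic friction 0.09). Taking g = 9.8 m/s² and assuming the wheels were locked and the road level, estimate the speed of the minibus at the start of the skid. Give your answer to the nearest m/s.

Initial speed ≈ 24 m/s

Deceleration a = μg = 0.09 × 9.8 = 0.882 m/s².
v = √(2a·d) = √(2 × 0.882 × 318) = √560.952 = 23.6844 m/s.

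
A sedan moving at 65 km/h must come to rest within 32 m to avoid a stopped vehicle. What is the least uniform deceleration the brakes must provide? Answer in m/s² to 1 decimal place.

65 km/h ÷ 3.6 = 18.0556 m/s.
v² = 2a·d ⇒ a = v²/(2d) = 18.0556² / (2 × 32.000) = 326.005 / 64.000 = 5.0938 m/s².

Required deceleration ≈ 5.1 m/s²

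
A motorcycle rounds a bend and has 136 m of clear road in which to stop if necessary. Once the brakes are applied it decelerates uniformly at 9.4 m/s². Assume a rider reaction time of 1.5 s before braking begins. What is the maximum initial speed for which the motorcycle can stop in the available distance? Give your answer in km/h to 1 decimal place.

Stopping distance: v·t_r + v²/(2a) = 136 with t_r = 1.5 s and a = 9.400 m/s².
So v² + 28.200 v − 2556.80 = 0.
Positive root: v = −a·t_r + √((a·t_r)² + 2a·d) = −14.100 + √(198.810 + 2556.80) = 38.3939 m/s.
38.3939 m/s × 3.6 = 138.218 km/h.

Maximum speed ≈ 138.2 km/h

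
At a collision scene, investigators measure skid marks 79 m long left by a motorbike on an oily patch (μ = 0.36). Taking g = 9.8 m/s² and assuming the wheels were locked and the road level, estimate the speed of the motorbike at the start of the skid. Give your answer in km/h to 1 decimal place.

Deceleration a = μg = 0.36 × 9.8 = 3.528 m/s².
v = √(2a·d) = √(2 × 3.528 × 79) = √557.424 = 23.6098 m/s.
= 23.6098 × 3.6 = 84.995 km/h.

Initial speed ≈ 85.0 km/h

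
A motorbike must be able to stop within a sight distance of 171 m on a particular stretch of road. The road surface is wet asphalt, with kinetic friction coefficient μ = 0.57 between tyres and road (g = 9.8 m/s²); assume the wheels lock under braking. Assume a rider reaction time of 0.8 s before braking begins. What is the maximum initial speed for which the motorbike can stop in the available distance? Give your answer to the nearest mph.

a = μg = 0.57 × 9.8 = 5.586 m/s².
Stopping distance: v·t_r + v²/(2a) = 171 with t_r = 0.8 s and a = 5.586 m/s².
So v² + 8.938 v − 1910.41 = 0.
Positive root: v = −a·t_r + √((a·t_r)² + 2a·d) = −4.469 + √(19.972 + 1910.41) = 39.4671 m/s.
39.4671 m/s ÷ 0.44704 = 88.285 mph.

Maximum speed ≈ 88 mph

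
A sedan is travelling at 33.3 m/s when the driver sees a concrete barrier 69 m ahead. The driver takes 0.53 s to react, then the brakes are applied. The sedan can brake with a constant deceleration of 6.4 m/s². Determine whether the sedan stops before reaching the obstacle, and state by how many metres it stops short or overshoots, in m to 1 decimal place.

No — it overshoots by 35.3 m

Reaction distance = 33.3000 × 0.53 = 17.649 m.
Braking distance = v²/(2a) = 1108.890 / 12.800 = 86.632 m.
Total stopping distance = 17.649 + 86.632 = 104.281 m, vs 69 m available — it cannot stop in time and overshoots by 104.281 − 69 = 35.281 m.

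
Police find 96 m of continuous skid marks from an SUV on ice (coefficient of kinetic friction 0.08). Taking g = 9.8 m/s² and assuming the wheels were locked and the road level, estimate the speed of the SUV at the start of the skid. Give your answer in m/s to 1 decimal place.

Deceleration a = μg = 0.08 × 9.8 = 0.784 m/s².
v = √(2a·d) = √(2 × 0.784 × 96) = √150.528 = 12.2690 m/s.

Initial speed ≈ 12.3 m/s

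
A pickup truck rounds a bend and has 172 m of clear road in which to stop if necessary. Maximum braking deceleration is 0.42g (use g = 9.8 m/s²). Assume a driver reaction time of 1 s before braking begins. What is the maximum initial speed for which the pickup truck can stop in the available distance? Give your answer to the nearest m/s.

Maximum speed ≈ 34 m/s

a = 0.42 × 9.8 = 4.116 m/s².
Stopping distance: v·t_r + v²/(2a) = 172 with t_r = 1 s and a = 4.116 m/s².
So v² + 8.232 v − 1415.90 = 0.
Positive root: v = −a·t_r + √((a·t_r)² + 2a·d) = −4.116 + √(16.941 + 1415.90) = 33.7369 m/s.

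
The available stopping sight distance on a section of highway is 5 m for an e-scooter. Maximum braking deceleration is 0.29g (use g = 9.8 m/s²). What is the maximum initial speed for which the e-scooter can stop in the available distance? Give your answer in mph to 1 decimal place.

Maximum speed ≈ 11.9 mph

a = 0.29 × 9.8 = 2.842 m/s².
v²/(2a) = d ⇒ v = √(2 × 2.842 × 5) = √28.42 = 5.3310 m/s.
5.3310 m/s ÷ 0.44704 = 11.925 mph.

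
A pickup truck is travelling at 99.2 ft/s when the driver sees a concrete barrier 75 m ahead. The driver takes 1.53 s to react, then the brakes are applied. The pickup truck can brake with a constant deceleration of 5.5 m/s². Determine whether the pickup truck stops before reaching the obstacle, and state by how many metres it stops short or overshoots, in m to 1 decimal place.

No — it overshoots by 54.4 m

99.2 ft/s × 0.3048 = 30.2362 m/s.
Reaction distance = 30.2362 × 1.53 = 46.261 m.
Braking distance = v²/(2a) = 914.228 / 11.000 = 83.112 m.
Total stopping distance = 46.261 + 83.112 = 129.373 m, vs 75 m available — it cannot stop in time and overshoots by 129.373 − 75 = 54.373 m.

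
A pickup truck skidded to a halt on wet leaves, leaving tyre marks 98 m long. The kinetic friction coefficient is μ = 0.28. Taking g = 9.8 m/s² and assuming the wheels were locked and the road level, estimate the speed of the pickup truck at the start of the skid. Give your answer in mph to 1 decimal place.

Initial speed ≈ 51.9 mph

Deceleration a = μg = 0.28 × 9.8 = 2.744 m/s².
v = √(2a·d) = √(2 × 2.744 × 98) = √537.824 = 23.1910 m/s.
= 23.1910 ÷ 0.44704 = 51.877 mph.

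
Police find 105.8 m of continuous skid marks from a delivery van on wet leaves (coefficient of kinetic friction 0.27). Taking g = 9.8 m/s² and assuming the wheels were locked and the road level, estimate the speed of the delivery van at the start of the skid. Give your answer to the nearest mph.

Deceleration a = μg = 0.27 × 9.8 = 2.646 m/s².
v = √(2a·d) = √(2 × 2.646 × 105.8) = √559.894 = 23.6621 m/s.
= 23.6621 ÷ 0.44704 = 52.931 mph.

Initial speed ≈ 53 mph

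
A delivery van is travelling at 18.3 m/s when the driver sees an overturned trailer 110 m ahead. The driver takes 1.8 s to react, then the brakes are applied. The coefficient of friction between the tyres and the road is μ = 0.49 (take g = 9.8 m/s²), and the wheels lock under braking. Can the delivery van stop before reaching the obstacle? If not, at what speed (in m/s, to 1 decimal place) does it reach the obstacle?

Yes — it stops about 42.2 m short of the obstacle, so it never reaches it

a = μg = 0.49 × 9.8 = 4.802 m/s².
Reaction distance = 18.3000 × 1.8 = 32.940 m.
Braking distance = v²/(2a) = 334.890 / 9.604 = 34.870 m.
Total stopping distance = 32.940 + 34.870 = 67.810 m, vs 110 m available — it stops with 110 − 67.810 = 42.190 m to spare.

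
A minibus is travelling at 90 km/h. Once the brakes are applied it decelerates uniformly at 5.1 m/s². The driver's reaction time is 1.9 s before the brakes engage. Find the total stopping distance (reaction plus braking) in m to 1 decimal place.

90 km/h ÷ 3.6 = 25.0000 m/s.
Reaction distance = v·t_r = 25.0000 × 1.9 = 47.500 m.
Braking distance = v²/(2a) = 25.0000² / (2 × 5.100) = 625.000 / 10.200 = 61.275 m.
Total = 47.500 + 61.275 = 108.775 m.

Total stopping distance ≈ 108.8 m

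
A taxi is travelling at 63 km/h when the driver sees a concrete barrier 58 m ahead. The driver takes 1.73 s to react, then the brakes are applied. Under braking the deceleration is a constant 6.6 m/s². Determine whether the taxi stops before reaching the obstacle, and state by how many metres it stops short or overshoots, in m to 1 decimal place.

63 km/h ÷ 3.6 = 17.5000 m/s.
Reaction distance = 17.5000 × 1.73 = 30.275 m.
Braking distance = v²/(2a) = 306.250 / 13.200 = 23.201 m.
Total stopping distance = 30.275 + 23.201 = 53.476 m, vs 58 m available — it stops with 58 − 53.476 = 4.524 m to spare.

Yes — it stops 4.5 m short of the obstacle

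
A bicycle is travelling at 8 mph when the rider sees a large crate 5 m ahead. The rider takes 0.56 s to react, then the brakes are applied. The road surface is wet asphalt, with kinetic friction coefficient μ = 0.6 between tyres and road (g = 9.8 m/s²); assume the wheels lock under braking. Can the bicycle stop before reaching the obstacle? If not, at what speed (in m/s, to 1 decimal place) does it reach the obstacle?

Yes — it stops about 1.9 m short of the obstacle, so it never reaches it

8 mph × 0.44704 = 3.5763 m/s.
a = μg = 0.6 × 9.8 = 5.880 m/s².
Reaction distance = 3.5763 × 0.56 = 2.003 m.
Braking distance = v²/(2a) = 12.790 / 11.760 = 1.088 m.
Total stopping distance = 2.003 + 1.088 = 3.091 m, vs 5 m available — it stops with 5 − 3.091 = 1.909 m to spare.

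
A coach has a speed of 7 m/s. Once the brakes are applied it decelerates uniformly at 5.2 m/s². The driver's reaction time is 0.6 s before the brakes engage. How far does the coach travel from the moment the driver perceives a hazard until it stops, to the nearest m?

Total stopping distance ≈ 9 m

Reaction distance = v·t_r = 7.0000 × 0.6 = 4.200 m.
Braking distance = v²/(2a) = 7.0000² / (2 × 5.200) = 49.000 / 10.400 = 4.712 m.
Total = 4.200 + 4.712 = 8.912 m.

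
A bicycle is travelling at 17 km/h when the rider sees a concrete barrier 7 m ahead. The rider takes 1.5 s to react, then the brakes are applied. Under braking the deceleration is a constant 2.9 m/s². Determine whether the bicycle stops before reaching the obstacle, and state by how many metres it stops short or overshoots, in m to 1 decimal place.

17 km/h ÷ 3.6 = 4.7222 m/s.
Reaction distance = 4.7222 × 1.5 = 7.083 m.
Braking distance = v²/(2a) = 22.299 / 5.800 = 3.845 m.
Total stopping distance = 7.083 + 3.845 = 10.928 m, vs 7 m available — it cannot stop in time and overshoots by 10.928 − 7 = 3.928 m.

No — it overshoots by 3.9 m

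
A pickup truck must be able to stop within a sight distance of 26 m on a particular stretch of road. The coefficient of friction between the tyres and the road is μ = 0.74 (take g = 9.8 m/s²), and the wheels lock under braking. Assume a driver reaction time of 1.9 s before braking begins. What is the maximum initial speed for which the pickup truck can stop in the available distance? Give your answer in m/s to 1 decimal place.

a = μg = 0.74 × 9.8 = 7.252 m/s².
Stopping distance: v·t_r + v²/(2a) = 26 with t_r = 1.9 s and a = 7.252 m/s².
So v² + 27.558 v − 377.10 = 0.
Positive root: v = −a·t_r + √((a·t_r)² + 2a·d) = −13.779 + √(189.861 + 377.10) = 10.0319 m/s.

Maximum speed ≈ 10.0 m/s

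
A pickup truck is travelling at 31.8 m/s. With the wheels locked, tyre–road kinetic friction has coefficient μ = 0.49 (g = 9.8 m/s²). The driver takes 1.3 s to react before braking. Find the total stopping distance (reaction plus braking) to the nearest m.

a = μg = 0.49 × 9.8 = 4.802 m/s².
Reaction distance = v·t_r = 31.8000 × 1.3 = 41.340 m.
Braking distance = v²/(2a) = 31.8000² / (2 × 4.802) = 1011.240 / 9.604 = 105.294 m.
Total = 41.340 + 105.294 = 146.634 m.

Total stopping distance ≈ 147 m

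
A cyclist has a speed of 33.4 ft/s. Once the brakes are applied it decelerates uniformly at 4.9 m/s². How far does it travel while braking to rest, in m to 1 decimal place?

Braking distance ≈ 10.6 m

33.4 ft/s × 0.3048 = 10.1803 m/s.
Braking distance = v²/(2a) = 10.1803² / (2 × 4.900) = 103.639 / 9.800 = 10.575 m.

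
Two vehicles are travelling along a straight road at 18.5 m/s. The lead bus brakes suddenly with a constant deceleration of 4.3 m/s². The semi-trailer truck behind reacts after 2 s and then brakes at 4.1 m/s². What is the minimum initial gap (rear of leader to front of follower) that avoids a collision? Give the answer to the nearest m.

Leader travels v²/(2a_L) = 342.250 / 8.600 = 39.797 m before stopping.
Follower covers v·t_r = 18.5000 × 2 = 37.000 m while reacting, then v²/(2a_F) = 342.250 / 8.200 = 41.738 m while braking, for a total of 37.000 + 41.738 = 78.738 m.
Since a_F ≤ a_L and the follower starts braking later, the follower is never slower than the leader, so the closest approach is when both have stopped.
Minimum gap = 78.738 − 39.797 = 38.941 m.

Minimum gap ≈ 39 m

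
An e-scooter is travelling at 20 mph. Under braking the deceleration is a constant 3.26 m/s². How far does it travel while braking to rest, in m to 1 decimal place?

Braking distance ≈ 12.3 m

20 mph × 0.44704 = 8.9408 m/s.
Braking distance = v²/(2a) = 8.9408² / (2 × 3.260) = 79.938 / 6.520 = 12.260 m.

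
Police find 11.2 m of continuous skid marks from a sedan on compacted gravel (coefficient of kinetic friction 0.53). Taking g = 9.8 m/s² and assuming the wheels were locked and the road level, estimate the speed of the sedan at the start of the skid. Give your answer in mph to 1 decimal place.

Deceleration a = μg = 0.53 × 9.8 = 5.194 m/s².
v = √(2a·d) = √(2 × 5.194 × 11.2) = √116.346 = 10.7864 m/s.
= 10.7864 ÷ 0.44704 = 24.128 mph.

Initial speed ≈ 24.1 mph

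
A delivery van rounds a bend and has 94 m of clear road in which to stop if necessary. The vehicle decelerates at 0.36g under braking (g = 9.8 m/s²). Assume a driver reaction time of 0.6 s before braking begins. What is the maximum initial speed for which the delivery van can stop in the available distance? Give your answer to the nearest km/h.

a = 0.36 × 9.8 = 3.528 m/s².
Stopping distance: v·t_r + v²/(2a) = 94 with t_r = 0.6 s and a = 3.528 m/s².
So v² + 4.234 v − 663.26 = 0.
Positive root: v = −a·t_r + √((a·t_r)² + 2a·d) = −2.117 + √(4.482 + 663.26) = 23.7237 m/s.
23.7237 m/s × 3.6 = 85.405 km/h.

Maximum speed ≈ 85 km/h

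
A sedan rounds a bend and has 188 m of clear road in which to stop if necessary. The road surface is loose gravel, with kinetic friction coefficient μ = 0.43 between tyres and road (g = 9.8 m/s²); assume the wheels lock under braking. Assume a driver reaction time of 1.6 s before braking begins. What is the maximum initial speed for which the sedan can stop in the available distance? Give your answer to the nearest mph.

a = μg = 0.43 × 9.8 = 4.214 m/s².
Stopping distance: v·t_r + v²/(2a) = 188 with t_r = 1.6 s and a = 4.214 m/s².
So v² + 13.485 v − 1584.46 = 0.
Positive root: v = −a·t_r + √((a·t_r)² + 2a·d) = −6.742 + √(45.455 + 1584.46) = 33.6302 m/s.
33.6302 m/s ÷ 0.44704 = 75.229 mph.

Maximum speed ≈ 75 mph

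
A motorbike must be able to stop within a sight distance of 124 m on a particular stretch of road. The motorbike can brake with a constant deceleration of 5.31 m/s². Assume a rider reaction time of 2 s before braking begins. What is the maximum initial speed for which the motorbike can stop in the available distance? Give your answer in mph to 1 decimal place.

Maximum speed ≈ 60.8 mph

Stopping distance: v·t_r + v²/(2a) = 124 with t_r = 2 s and a = 5.310 m/s².
So v² + 21.240 v − 1316.88 = 0.
Positive root: v = −a·t_r + √((a·t_r)² + 2a·d) = −10.620 + √(112.784 + 1316.88) = 27.1909 m/s.
27.1909 m/s ÷ 0.44704 = 60.824 mph.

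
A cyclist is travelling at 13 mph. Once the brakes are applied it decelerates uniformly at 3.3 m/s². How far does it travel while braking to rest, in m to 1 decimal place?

Braking distance ≈ 5.1 m

13 mph × 0.44704 = 5.8115 m/s.
Braking distance = v²/(2a) = 5.8115² / (2 × 3.300) = 33.774 / 6.600 = 5.117 m.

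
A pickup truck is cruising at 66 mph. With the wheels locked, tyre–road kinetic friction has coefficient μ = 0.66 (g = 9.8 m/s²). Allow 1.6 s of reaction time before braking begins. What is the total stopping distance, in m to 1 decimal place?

Total stopping distance ≈ 114.5 m

66 mph × 0.44704 = 29.5046 m/s.
a = μg = 0.66 × 9.8 = 6.468 m/s².
Reaction distance = v·t_r = 29.5046 × 1.6 = 47.207 m.
Braking distance = v²/(2a) = 29.5046² / (2 × 6.468) = 870.521 / 12.936 = 67.294 m.
Total = 47.207 + 67.294 = 114.501 m.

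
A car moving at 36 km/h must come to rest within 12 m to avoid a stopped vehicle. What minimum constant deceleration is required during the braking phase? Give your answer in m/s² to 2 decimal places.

36 km/h ÷ 3.6 = 10.0000 m/s.
v² = 2a·d ⇒ a = v²/(2d) = 10.0000² / (2 × 12.000) = 100.000 / 24.000 = 4.1667 m/s².

Required deceleration ≈ 4.17 m/s²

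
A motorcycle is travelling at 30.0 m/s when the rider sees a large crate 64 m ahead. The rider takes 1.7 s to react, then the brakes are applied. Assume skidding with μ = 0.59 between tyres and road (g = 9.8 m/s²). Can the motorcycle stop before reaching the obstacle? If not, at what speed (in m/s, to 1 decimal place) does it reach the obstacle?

a = μg = 0.59 × 9.8 = 5.782 m/s².
Reaction distance = 30.0000 × 1.7 = 51.000 m.
Braking distance needed to stop: v²/(2a) = 900.000 / 11.564 = 77.828 m, so total needed = 51.000 + 77.828 = 128.828 m > 64 m — it cannot stop.
Distance remaining when braking begins: 64 − 51.000 = 13.000 m.
v² = v₀² − 2a·d = 900.000 − 2 × 5.782 × 13.000 = 749.668 m²/s².
v = √749.668 = 27.380 m/s.

No — it strikes the obstacle at 27.4 m/s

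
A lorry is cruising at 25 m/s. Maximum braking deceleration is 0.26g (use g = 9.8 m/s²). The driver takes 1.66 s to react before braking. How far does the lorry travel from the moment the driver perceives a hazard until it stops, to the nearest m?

Total stopping distance ≈ 164 m

a = 0.26 × 9.8 = 2.548 m/s².
Reaction distance = v·t_r = 25.0000 × 1.66 = 41.500 m.
Braking distance = v²/(2a) = 25.0000² / (2 × 2.548) = 625.000 / 5.096 = 122.645 m.
Total = 41.500 + 122.645 = 164.145 m.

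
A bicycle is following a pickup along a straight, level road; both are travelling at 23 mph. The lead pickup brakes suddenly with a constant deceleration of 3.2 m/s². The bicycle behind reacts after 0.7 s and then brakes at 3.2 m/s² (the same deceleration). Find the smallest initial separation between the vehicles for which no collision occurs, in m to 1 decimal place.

Minimum gap ≈ 7.2 m

23 mph × 0.44704 = 10.2819 m/s.
Leader travels v²/(2a_L) = 105.717 / 6.400 = 16.518 m before stopping.
Follower covers v·t_r = 10.2819 × 0.7 = 7.197 m while reacting, then v²/(2a_F) = 105.717 / 6.400 = 16.518 m while braking, for a total of 7.197 + 16.518 = 23.715 m.
Since a_F ≤ a_L and the follower starts braking later, the follower is never slower than the leader, so the closest approach is when both have stopped.
Minimum gap = 23.715 − 16.518 = 7.197 m.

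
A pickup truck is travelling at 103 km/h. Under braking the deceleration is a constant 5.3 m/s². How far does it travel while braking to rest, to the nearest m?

Braking distance ≈ 77 m

103 km/h ÷ 3.6 = 28.6111 m/s.
Braking distance = v²/(2a) = 28.6111² / (2 × 5.300) = 818.595 / 10.600 = 77.226 m.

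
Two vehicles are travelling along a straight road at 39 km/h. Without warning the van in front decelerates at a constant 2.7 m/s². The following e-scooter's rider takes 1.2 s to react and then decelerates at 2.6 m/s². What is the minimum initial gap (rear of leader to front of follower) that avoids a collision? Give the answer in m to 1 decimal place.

39 km/h ÷ 3.6 = 10.8333 m/s.
Leader travels v²/(2a_L) = 117.360 / 5.400 = 21.733 m before stopping.
Follower covers v·t_r = 10.8333 × 1.2 = 13.000 m while reacting, then v²/(2a_F) = 117.360 / 5.200 = 22.569 m while braking, for a total of 13.000 + 22.569 = 35.569 m.
Since a_F ≤ a_L and the follower starts braking later, the follower is never slower than the leader, so the closest approach is when both have stopped.
Minimum gap = 35.569 − 21.733 = 13.836 m.

Minimum gap ≈ 13.8 m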